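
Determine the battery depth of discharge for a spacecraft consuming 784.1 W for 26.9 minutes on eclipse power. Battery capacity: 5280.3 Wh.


E_used = P * t / 60 = 784.1 * 26.9 / 60 = 351.5382 Wh
DOD = E_used / E_total * 100 = 351.5382 / 5280.3 * 100
DOD = 6.6575 %

6.6575 %


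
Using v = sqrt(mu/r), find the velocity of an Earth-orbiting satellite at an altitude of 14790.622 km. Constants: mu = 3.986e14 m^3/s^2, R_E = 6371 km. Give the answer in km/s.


r = R_E + alt = 6371.0 + 14790.622 = 21161.6220 km = 2.1161622e+07 m
v = sqrt(mu/r) = sqrt(3.986e14 / 2.1161622e+07) = 4340.0444 m/s = 4.3400 km/s

4.3400 km/s


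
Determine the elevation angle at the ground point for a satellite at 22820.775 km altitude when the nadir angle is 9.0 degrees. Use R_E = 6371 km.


r = R_E + alt = 29191.7750 km
Law of sines in the satellite / Earth-center / ground-point triangle:
  sin(nadir)/R_E = sin(90 + el)/r  =>  cos(el) = (r/R_E)*sin(nadir)
cos(el) = (29191.7750 / 6371.0000) * sin(9.0 deg) = 0.7167791
el = arccos(0.7167791) = 44.2108 deg
(Earth-central angle = 90 - nadir - el = 36.7892 deg)

44.2108 degrees


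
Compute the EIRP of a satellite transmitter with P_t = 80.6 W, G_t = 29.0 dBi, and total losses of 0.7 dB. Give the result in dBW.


Pt = 80.6 W = 19.0634 dBW
EIRP = Pt_dBW + Gt - losses = 19.0634 + 29.0 - 0.7 = 47.3634 dBW

47.3634 dBW


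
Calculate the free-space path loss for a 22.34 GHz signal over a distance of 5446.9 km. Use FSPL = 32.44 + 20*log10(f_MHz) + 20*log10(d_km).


f = 22.34 GHz = 22340.0000 MHz
d = 5446.9 km
FSPL = 32.44 + 20*log10(22340.0000) + 20*log10(5446.9)
FSPL = 32.44 + 86.9817 + 74.7230
FSPL = 194.1447 dB

194.1447 dB


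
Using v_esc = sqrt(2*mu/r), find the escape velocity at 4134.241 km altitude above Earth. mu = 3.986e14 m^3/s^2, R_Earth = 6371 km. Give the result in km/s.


r = 6371.0 + 4134.241 = 10505.2410 km = 1.0505241e+07 m
v_esc = sqrt(2*mu/r) = sqrt(2*3.986e14 / 1.0505241e+07)
v_esc = 8711.2532 m/s = 8.7113 km/s

8.7113 km/s


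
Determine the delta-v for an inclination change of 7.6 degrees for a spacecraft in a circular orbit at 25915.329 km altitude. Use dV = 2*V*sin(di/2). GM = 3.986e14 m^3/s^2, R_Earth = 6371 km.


r = 32286.3290 km = 3.2286329e+07 m
V = sqrt(mu/r) = 3513.6566 m/s
di = 7.6 deg = 0.132645 rad
dV = 2*V*sin(di/2) = 2*3513.6566*sin(0.06632251)
dV = 465.7275 m/s = 0.4657275 km/s

0.4657 km/s


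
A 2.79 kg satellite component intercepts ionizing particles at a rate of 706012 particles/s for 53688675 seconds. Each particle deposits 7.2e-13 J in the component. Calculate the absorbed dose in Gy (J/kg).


Total energy deposited = rate * time * E_per
  = 706012 * 53688675 * 7.2e-13 = 27.2915 J
Dose = E_total / mass = 27.2915 / 2.79
Dose = 9.7819 Gy

9.7819 Gy


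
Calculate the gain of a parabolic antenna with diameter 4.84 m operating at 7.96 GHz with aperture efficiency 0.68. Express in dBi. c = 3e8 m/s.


lambda = c/f = 3e8 / 7.96e+09 = 0.03768844 m
G = eta*(pi*D/lambda)^2 = 0.68*(pi*4.84/0.03768844)^2
G = 110683.5315 (linear)
G = 10*log10(110683.5315) = 50.4408 dBi

50.4408 dBi


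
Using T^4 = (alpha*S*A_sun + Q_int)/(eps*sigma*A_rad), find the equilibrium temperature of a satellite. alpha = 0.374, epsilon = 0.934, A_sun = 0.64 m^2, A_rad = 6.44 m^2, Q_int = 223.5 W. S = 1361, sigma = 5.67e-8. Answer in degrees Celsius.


Numerator = alpha*S*A_sun + Q_int = 0.374*1361*0.64 + 223.5 = 549.2690 W
Denominator = eps*sigma*A_rad = 0.934*5.67e-8*6.44 = 3.4104823e-07 W/K^4
T^4 = 1.6105316e+09 K^4
T = 200.3283 K = -72.8217 C

-72.8217 degrees Celsius


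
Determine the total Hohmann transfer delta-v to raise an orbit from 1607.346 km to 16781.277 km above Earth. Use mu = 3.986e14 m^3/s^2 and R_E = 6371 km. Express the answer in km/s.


r1 = 7978.3460 km = 7.978346e+06 m
r2 = 23152.2770 km = 2.3152277e+07 m
dv1 = sqrt(mu/r1)*(sqrt(2*r2/(r1+r2)) - 1) = 1552.1994 m/s
dv2 = sqrt(mu/r2)*(1 - sqrt(2*r1/(r1+r2))) = 1178.6358 m/s
total dv = |dv1| + |dv2| = 1552.1994 + 1178.6358 = 2730.8351 m/s = 2.7308 km/s

2.7308 km/s


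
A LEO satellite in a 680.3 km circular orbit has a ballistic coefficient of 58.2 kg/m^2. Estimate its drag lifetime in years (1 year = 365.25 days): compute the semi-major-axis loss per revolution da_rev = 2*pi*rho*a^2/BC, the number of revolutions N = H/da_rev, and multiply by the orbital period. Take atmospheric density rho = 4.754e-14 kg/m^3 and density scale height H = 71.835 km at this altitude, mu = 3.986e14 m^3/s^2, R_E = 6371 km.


a = R_E + alt = 7051.3000 km = 7.0513e+06 m
da_rev = 2*pi*rho*a^2/BC = 2*pi*4.754e-14*(7.0513e+06)^2/58.2 = 0.25518459 m per revolution
N = H/da_rev = 71835.0000 m / 0.25518459 m = 281502.1074 revolutions
P = 2*pi*sqrt(a^3/mu) = 5892.7092 s
lifetime = N*P = 281502.1074 * 5892.7092 = 1.6588101e+09 s = 19199.1905 days
years = 19199.1905 / 365.25 = 52.5645 years

52.5645 years


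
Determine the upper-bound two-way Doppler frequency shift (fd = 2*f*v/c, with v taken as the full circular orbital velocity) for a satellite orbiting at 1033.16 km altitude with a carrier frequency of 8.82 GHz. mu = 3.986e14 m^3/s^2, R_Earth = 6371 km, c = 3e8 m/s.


r = 7.40416e+06 m
v = sqrt(mu/r) = 7337.2066 m/s (worst-case radial velocity)
f = 8.82 GHz = 8.82e+09 Hz
fd = 2*f*v/c = 2*8.82e+09*7337.2066/3.0e+08
fd = 431427.7497 Hz

431427.7497 Hz


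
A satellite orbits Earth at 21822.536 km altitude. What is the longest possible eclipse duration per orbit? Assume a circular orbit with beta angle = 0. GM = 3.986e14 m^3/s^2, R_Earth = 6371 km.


r = 28193.5360 km
T = 785.2072 min
Eclipse fraction = arcsin(R_E/r)/pi = arcsin(6371.0000/28193.5360)/pi
= arcsin(0.2259738)/pi = 0.07255637
Eclipse duration = 0.07255637 * 785.2072 = 56.9718 min

56.9718 minutes


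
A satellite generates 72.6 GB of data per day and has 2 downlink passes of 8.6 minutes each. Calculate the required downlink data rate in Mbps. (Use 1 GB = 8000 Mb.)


total contact time = 2 * 8.6 * 60 = 1032.0000 s
data = 72.6 GB = 580800.0000 Mb
rate = 580800.0000 / 1032.0000 = 562.7907 Mbps

562.7907 Mbps


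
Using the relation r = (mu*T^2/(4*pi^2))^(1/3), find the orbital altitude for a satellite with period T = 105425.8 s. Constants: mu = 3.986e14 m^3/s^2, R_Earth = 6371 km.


T = 105425.8 s
r = (mu*T^2/(4*pi^2))^(1/3) = (3.986e14 * 105425.8^2 / (4*pi^2))^(1/3)
r = 4.8234427e+07 m = 48234.4269 km
alt = r - R_E = 48234.4269 - 6371 = 41863.4269 km

41863.4269 km


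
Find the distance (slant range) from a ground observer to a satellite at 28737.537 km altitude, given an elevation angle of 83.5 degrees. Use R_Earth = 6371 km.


h = 28737.537 km, el = 83.5 deg
d = -R_E*sin(el) + sqrt((R_E*sin(el))^2 + 2*R_E*h + h^2)
d = -6371.0000*sin(1.4573) + sqrt((6371.0000*0.9935719)^2 + 2*6371.0000*28737.537 + 28737.537^2)
d = 28771.0821 km

28771.0821 km


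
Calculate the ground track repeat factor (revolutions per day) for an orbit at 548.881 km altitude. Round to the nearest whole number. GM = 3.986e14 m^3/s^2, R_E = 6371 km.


r = 6.919881e+06 m
T = 2*pi*sqrt(r^3/mu) = 5728.7406 s = 95.4790 min
revs/day = 1440 / 95.4790 = 15.0818
Rounded: 15 revolutions per day

15 revolutions per day


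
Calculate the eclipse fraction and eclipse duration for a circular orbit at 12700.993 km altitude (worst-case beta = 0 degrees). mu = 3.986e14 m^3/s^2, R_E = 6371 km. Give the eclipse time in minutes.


r = 19071.9930 km
T = 436.8719 min
Eclipse fraction = arcsin(R_E/r)/pi = arcsin(6371.0000/19071.9930)/pi
= arcsin(0.33405)/pi = 0.1084155
Eclipse duration = 0.1084155 * 436.8719 = 47.3637 min

47.3637 minutes


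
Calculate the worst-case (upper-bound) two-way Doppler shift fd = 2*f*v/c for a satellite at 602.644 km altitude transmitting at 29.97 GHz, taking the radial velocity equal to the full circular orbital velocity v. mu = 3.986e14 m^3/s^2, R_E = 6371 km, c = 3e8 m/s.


r = 6.973644e+06 m
v = sqrt(mu/r) = 7560.2953 m/s (worst-case radial velocity)
f = 29.97 GHz = 2.997e+10 Hz
fd = 2*f*v/c = 2*2.997e+10*7560.2953/3.0e+08
fd = 1.510547e+06 Hz

1.5105e+06 Hz


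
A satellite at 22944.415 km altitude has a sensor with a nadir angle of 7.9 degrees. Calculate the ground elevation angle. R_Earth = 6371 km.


r = R_E + alt = 29315.4150 km
Law of sines in the satellite / Earth-center / ground-point triangle:
  sin(nadir)/R_E = sin(90 + el)/r  =>  cos(el) = (r/R_E)*sin(nadir)
cos(el) = (29315.4150 / 6371.0000) * sin(7.9 deg) = 0.6324351
el = arccos(0.6324351) = 50.7700 deg
(Earth-central angle = 90 - nadir - el = 31.3300 deg)

50.7700 degrees


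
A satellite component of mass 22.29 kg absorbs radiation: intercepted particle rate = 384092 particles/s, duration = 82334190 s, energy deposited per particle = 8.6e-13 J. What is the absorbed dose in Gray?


Total energy deposited = rate * time * E_per
  = 384092 * 82334190 * 8.6e-13 = 27.1966 J
Dose = E_total / mass = 27.1966 / 22.29
Dose = 1.2201 Gy

1.2201 Gy


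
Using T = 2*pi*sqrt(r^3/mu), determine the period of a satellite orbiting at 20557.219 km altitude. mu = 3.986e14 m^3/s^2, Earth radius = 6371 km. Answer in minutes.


r = 26928.2190 km = 2.6928219e+07 m
T = 2*pi*sqrt(r^3/mu) = 2*pi*sqrt(1.9526432e+22 / 3.986e14)
T = 43976.7031 s = 732.9451 min

732.9451 minutes


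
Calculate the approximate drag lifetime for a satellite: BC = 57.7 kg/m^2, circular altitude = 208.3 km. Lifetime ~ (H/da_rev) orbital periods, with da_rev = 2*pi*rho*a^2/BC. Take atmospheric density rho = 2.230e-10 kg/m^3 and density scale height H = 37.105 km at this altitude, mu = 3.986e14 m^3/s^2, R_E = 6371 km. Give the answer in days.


a = R_E + alt = 6579.3000 km = 6.5793e+06 m
da_rev = 2*pi*rho*a^2/BC = 2*pi*2.230e-10*(6.5793e+06)^2/57.7 = 1051.158720 m per revolution
N = H/da_rev = 37105.0000 m / 1051.158720 m = 35.2991 revolutions
P = 2*pi*sqrt(a^3/mu) = 5311.0545 s
lifetime = N*P = 35.2991 * 5311.0545 = 187475.6612 s = 2.1699 days

2.1699 days


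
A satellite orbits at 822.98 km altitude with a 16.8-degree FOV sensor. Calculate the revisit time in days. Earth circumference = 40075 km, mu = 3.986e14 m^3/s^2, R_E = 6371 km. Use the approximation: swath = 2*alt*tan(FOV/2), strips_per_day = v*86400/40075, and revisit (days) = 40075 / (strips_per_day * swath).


swath = 2*822.98*tan(0.1466077) = 243.0542 km
v = sqrt(mu/r) = 7443.6173 m/s = 7.4436 km/s
strips/day = v*86400/40075 = 7.4436*86400/40075 = 16.0481
coverage/day = strips * swath = 16.0481 * 243.0542 = 3900.5641 km
revisit = 40075 / 3900.5641 = 10.2742 days

10.2742 days


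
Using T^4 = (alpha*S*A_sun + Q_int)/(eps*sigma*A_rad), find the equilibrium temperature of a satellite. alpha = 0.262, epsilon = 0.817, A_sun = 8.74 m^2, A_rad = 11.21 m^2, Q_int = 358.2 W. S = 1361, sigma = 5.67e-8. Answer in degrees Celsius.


Numerator = alpha*S*A_sun + Q_int = 0.262*1361*8.74 + 358.2 = 3474.7267 W
Denominator = eps*sigma*A_rad = 0.817*5.67e-8*11.21 = 5.1929092e-07 W/K^4
T^4 = 6.6912911e+09 K^4
T = 286.0075 K = 12.8575 C

12.8575 degrees Celsius


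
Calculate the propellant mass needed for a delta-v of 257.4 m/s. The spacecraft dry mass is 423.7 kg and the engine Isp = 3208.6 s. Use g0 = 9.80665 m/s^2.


ve = Isp * g0 = 3208.6 * 9.80665 = 31465.617190 m/s
mass ratio = exp(dv/ve) = exp(257.4/31465.617190) = 1.00821391
m_prop = m_dry * (mr - 1) = 423.7 * (1.00821391 - 1)
m_prop = 3.4802 kg

3.4802 kg


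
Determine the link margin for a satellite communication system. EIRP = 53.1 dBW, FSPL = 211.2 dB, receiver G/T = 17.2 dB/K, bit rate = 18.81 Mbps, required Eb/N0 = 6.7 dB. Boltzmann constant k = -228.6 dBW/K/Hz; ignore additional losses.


C/N0 = EIRP - FSPL + G/T - k = 53.1 - 211.2 + 17.2 - (-228.6)
C/N0 = 87.7000 dB-Hz
R_b = 18.81 Mbps = 1.881e+07 bps -> 10*log10(R_b) = 72.7439 dB-Hz
Eb/N0 = C/N0 - 10*log10(R_b) = 87.7000 - 72.7439 = 14.9561 dB
Margin = Eb/N0 - Eb/N0_req = 14.9561 - 6.7 = 8.2561 dB (link closes)

8.2561 dB


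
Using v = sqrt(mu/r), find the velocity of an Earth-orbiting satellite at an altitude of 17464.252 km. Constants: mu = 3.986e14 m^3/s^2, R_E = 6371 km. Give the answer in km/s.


r = R_E + alt = 6371.0 + 17464.252 = 23835.2520 km = 2.3835252e+07 m
v = sqrt(mu/r) = sqrt(3.986e14 / 2.3835252e+07) = 4089.3923 m/s = 4.0894 km/s

4.0894 km/s


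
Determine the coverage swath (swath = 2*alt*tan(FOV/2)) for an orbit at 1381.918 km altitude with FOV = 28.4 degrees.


FOV = 28.4 deg = 0.4956735 rad
swath = 2 * alt * tan(FOV/2) = 2 * 1381.918 * tan(0.2478368)
swath = 2 * 1381.918 * 0.2530389
swath = 699.3580 km

699.3580 km


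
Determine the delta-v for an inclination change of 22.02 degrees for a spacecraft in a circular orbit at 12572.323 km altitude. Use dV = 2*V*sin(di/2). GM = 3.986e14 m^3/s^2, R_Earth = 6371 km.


r = 18943.3230 km = 1.8943323e+07 m
V = sqrt(mu/r) = 4587.1249 m/s
di = 22.02 deg = 0.3843215 rad
dV = 2*V*sin(di/2) = 2*4587.1249*sin(0.1921608)
dV = 1752.1011 m/s = 1.7521 km/s

1.7521 km/s


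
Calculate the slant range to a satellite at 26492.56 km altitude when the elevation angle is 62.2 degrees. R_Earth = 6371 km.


h = 26492.56 km, el = 62.2 deg
d = -R_E*sin(el) + sqrt((R_E*sin(el))^2 + 2*R_E*h + h^2)
d = -6371.0000*sin(1.0856) + sqrt((6371.0000*0.884581)^2 + 2*6371.0000*26492.56 + 26492.56^2)
d = 27093.2921 km

27093.2921 km


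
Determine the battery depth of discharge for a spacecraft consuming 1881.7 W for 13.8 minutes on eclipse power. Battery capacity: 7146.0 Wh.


E_used = P * t / 60 = 1881.7 * 13.8 / 60 = 432.7910 Wh
DOD = E_used / E_total * 100 = 432.7910 / 7146.0 * 100
DOD = 6.0564 %

6.0564 %


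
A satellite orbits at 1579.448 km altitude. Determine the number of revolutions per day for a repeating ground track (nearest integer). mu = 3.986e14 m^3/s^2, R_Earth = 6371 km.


r = 7.950448e+06 m
T = 2*pi*sqrt(r^3/mu) = 7055.0261 s = 117.5838 min
revs/day = 1440 / 117.5838 = 12.2466
Rounded: 12 revolutions per day

12 revolutions per day


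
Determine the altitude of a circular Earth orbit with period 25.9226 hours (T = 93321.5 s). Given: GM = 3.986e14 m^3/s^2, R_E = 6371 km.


T = 93321.5 s
r = (mu*T^2/(4*pi^2))^(1/3) = (3.986e14 * 93321.5^2 / (4*pi^2))^(1/3)
r = 4.4467938e+07 m = 44467.9382 km
alt = r - R_E = 44467.9382 - 6371 = 38096.9382 km

38096.9382 km


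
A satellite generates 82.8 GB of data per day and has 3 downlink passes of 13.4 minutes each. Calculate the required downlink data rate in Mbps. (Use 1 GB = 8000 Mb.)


total contact time = 3 * 13.4 * 60 = 2412.0000 s
data = 82.8 GB = 662400.0000 Mb
rate = 662400.0000 / 2412.0000 = 274.6269 Mbps

274.6269 Mbps


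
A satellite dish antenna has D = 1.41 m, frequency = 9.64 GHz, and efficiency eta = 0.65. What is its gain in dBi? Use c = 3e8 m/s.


lambda = c/f = 3e8 / 9.64e+09 = 0.03112033 m
G = eta*(pi*D/lambda)^2 = 0.65*(pi*1.41/0.03112033)^2
G = 13169.3059 (linear)
G = 10*log10(13169.3059) = 41.1956 dBi

41.1956 dBi


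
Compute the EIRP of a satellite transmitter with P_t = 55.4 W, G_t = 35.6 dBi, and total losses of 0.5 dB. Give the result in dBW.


Pt = 55.4 W = 17.4351 dBW
EIRP = Pt_dBW + Gt - losses = 17.4351 + 35.6 - 0.5 = 52.5351 dBW

52.5351 dBW


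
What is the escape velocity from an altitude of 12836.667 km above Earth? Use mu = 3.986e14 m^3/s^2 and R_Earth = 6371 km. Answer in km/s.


r = 6371.0 + 12836.667 = 19207.6670 km = 1.9207667e+07 m
v_esc = sqrt(2*mu/r) = sqrt(2*3.986e14 / 1.9207667e+07)
v_esc = 6442.3800 m/s = 6.4424 km/s

6.4424 km/s


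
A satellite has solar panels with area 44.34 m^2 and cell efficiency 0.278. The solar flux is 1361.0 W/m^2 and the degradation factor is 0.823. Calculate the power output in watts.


P = area * eta * S * degradation
P = 44.34 * 0.278 * 1361.0 * 0.823
P = 13806.9720 W

13806.9720 W


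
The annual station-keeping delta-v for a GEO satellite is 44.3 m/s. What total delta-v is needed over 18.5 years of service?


dV = rate * years = 44.3 * 18.5
dV = 819.5500 m/s

819.5500 m/s


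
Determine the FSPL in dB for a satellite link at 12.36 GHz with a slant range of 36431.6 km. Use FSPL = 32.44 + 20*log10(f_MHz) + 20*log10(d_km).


f = 12.36 GHz = 12360.0000 MHz
d = 36431.6 km
FSPL = 32.44 + 20*log10(12360.0000) + 20*log10(36431.6)
FSPL = 32.44 + 81.8404 + 91.2296
FSPL = 205.5099 dB

205.5099 dB


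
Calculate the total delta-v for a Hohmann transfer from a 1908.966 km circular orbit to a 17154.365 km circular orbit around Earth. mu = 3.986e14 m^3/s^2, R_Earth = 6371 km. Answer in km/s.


r1 = 8279.9660 km = 8.279966e+06 m
r2 = 23525.3650 km = 2.3525365e+07 m
dv1 = sqrt(mu/r1)*(sqrt(2*r2/(r1+r2)) - 1) = 1500.6134 m/s
dv2 = sqrt(mu/r2)*(1 - sqrt(2*r1/(r1+r2))) = 1146.0783 m/s
total dv = |dv1| + |dv2| = 1500.6134 + 1146.0783 = 2646.6917 m/s = 2.6467 km/s

2.6467 km/s


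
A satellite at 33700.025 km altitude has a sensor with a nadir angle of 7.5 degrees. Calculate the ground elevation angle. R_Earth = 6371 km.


r = R_E + alt = 40071.0250 km
Law of sines in the satellite / Earth-center / ground-point triangle:
  sin(nadir)/R_E = sin(90 + el)/r  =>  cos(el) = (r/R_E)*sin(nadir)
cos(el) = (40071.0250 / 6371.0000) * sin(7.5 deg) = 0.8209572
el = arccos(0.8209572) = 34.8193 deg
(Earth-central angle = 90 - nadir - el = 47.6807 deg)

34.8193 degrees


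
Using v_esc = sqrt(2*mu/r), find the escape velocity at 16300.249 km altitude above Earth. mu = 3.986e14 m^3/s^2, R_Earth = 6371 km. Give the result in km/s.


r = 6371.0 + 16300.249 = 22671.2490 km = 2.2671249e+07 m
v_esc = sqrt(2*mu/r) = sqrt(2*3.986e14 / 2.2671249e+07)
v_esc = 5929.8802 m/s = 5.9299 km/s

5.9299 km/s


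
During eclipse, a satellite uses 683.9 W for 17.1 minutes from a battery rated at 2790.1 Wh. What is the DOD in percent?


E_used = P * t / 60 = 683.9 * 17.1 / 60 = 194.9115 Wh
DOD = E_used / E_total * 100 = 194.9115 / 2790.1 * 100
DOD = 6.9858 %

6.9858 %


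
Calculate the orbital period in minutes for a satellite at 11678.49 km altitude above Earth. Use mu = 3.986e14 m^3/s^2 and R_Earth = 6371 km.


r = 18049.4900 km = 1.804949e+07 m
T = 2*pi*sqrt(r^3/mu) = 2*pi*sqrt(5.8802367e+21 / 3.986e14)
T = 24132.8506 s = 402.2142 min

402.2142 minutes


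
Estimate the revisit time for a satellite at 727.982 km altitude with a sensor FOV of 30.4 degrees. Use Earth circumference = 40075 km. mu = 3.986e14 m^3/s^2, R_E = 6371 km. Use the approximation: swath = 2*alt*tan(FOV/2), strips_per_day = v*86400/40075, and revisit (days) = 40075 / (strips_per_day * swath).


swath = 2*727.982*tan(0.26529) = 395.5767 km
v = sqrt(mu/r) = 7493.2567 m/s = 7.4933 km/s
strips/day = v*86400/40075 = 7.4933*86400/40075 = 16.1551
coverage/day = strips * swath = 16.1551 * 395.5767 = 6390.5978 km
revisit = 40075 / 6390.5978 = 6.2709 days

6.2709 days


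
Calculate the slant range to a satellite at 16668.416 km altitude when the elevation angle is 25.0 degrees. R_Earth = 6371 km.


h = 16668.416 km, el = 25.0 deg
d = -R_E*sin(el) + sqrt((R_E*sin(el))^2 + 2*R_E*h + h^2)
d = -6371.0000*sin(0.4363323) + sqrt((6371.0000*0.4226183)^2 + 2*6371.0000*16668.416 + 16668.416^2)
d = 19611.6379 km

19611.6379 km


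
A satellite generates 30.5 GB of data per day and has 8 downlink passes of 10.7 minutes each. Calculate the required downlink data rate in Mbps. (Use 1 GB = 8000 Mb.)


total contact time = 8 * 10.7 * 60 = 5136.0000 s
data = 30.5 GB = 244000.0000 Mb
rate = 244000.0000 / 5136.0000 = 47.5078 Mbps

47.5078 Mbps


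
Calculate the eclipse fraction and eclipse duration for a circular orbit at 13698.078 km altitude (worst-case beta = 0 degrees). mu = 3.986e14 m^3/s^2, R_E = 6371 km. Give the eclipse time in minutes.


r = 20069.0780 km
T = 471.5754 min
Eclipse fraction = arcsin(R_E/r)/pi = arcsin(6371.0000/20069.0780)/pi
= arcsin(0.3174535)/pi = 0.1028278
Eclipse duration = 0.1028278 * 471.5754 = 48.4910 min

48.4910 minutes


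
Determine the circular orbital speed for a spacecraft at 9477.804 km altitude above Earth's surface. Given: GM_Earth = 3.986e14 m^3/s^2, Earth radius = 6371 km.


r = R_E + alt = 6371.0 + 9477.804 = 15848.8040 km = 1.5848804e+07 m
v = sqrt(mu/r) = sqrt(3.986e14 / 1.5848804e+07) = 5014.9938 m/s = 5.0150 km/s

5.0150 km/s


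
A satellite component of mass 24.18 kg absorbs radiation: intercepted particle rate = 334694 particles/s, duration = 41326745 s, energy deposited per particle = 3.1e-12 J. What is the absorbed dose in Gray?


Total energy deposited = rate * time * E_per
  = 334694 * 41326745 * 3.1e-12 = 42.8786 J
Dose = E_total / mass = 42.8786 / 24.18
Dose = 1.7733 Gy

1.7733 Gy


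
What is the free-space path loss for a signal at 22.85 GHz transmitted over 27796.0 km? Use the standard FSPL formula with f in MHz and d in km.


f = 22.85 GHz = 22850.0000 MHz
d = 27796.0 km
FSPL = 32.44 + 20*log10(22850.0000) + 20*log10(27796.0)
FSPL = 32.44 + 87.1777 + 88.8796
FSPL = 208.4974 dB

208.4974 dB


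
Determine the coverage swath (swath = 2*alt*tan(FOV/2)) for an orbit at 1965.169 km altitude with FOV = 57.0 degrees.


FOV = 57.0 deg = 0.9948377 rad
swath = 2 * alt * tan(FOV/2) = 2 * 1965.169 * tan(0.4974188)
swath = 2 * 1965.169 * 0.5429557
swath = 2133.9994 km

2133.9994 km


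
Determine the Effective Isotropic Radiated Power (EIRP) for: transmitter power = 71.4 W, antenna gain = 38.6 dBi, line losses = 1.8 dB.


Pt = 71.4 W = 18.5370 dBW
EIRP = Pt_dBW + Gt - losses = 18.5370 + 38.6 - 1.8 = 55.3370 dBW

55.3370 dBW


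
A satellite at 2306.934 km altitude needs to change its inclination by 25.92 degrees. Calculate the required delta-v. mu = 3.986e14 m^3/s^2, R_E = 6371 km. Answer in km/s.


r = 8677.9340 km = 8.677934e+06 m
V = sqrt(mu/r) = 6777.3588 m/s
di = 25.92 deg = 0.4523893 rad
dV = 2*V*sin(di/2) = 2*6777.3588*sin(0.2261947)
dV = 3039.9268 m/s = 3.0399 km/s

3.0399 km/s


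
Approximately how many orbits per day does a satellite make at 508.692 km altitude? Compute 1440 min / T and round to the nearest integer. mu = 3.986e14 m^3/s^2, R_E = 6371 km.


r = 6.879692e+06 m
T = 2*pi*sqrt(r^3/mu) = 5678.9064 s = 94.6484 min
revs/day = 1440 / 94.6484 = 15.2142
Rounded: 15 revolutions per day

15 revolutions per day


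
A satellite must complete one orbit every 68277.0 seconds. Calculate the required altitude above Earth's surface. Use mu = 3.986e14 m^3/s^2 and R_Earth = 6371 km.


T = 68277.0 s
r = (mu*T^2/(4*pi^2))^(1/3) = (3.986e14 * 68277.0^2 / (4*pi^2))^(1/3)
r = 3.6105675e+07 m = 36105.6754 km
alt = r - R_E = 36105.6754 - 6371 = 29734.6754 km

29734.6754 km


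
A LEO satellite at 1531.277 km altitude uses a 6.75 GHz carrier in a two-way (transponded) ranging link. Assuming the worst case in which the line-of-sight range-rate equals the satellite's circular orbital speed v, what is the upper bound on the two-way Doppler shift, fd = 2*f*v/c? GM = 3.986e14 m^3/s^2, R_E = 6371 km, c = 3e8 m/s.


r = 7.902277e+06 m
v = sqrt(mu/r) = 7102.1939 m/s (worst-case radial velocity)
f = 6.75 GHz = 6.75e+09 Hz
fd = 2*f*v/c = 2*6.75e+09*7102.1939/3.0e+08
fd = 319598.7238 Hz

319598.7238 Hz


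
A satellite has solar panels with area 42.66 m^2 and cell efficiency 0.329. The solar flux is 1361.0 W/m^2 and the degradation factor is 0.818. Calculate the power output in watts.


P = area * eta * S * degradation
P = 42.66 * 0.329 * 1361.0 * 0.818
P = 15625.2933 W

15625.2933 W


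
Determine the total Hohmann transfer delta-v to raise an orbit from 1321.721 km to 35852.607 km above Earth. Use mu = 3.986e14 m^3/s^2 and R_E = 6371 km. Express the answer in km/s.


r1 = 7692.7210 km = 7.692721e+06 m
r2 = 42223.6070 km = 4.2223607e+07 m
dv1 = sqrt(mu/r1)*(sqrt(2*r2/(r1+r2)) - 1) = 2164.3975 m/s
dv2 = sqrt(mu/r2)*(1 - sqrt(2*r1/(r1+r2))) = 1366.7071 m/s
total dv = |dv1| + |dv2| = 2164.3975 + 1366.7071 = 3531.1047 m/s = 3.5311 km/s

3.5311 km/s


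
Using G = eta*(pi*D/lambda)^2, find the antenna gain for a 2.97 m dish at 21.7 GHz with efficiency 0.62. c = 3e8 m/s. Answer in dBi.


lambda = c/f = 3e8 / 2.17e+10 = 0.01382488 m
G = eta*(pi*D/lambda)^2 = 0.62*(pi*2.97/0.01382488)^2
G = 282410.7940 (linear)
G = 10*log10(282410.7940) = 54.5088 dBi

54.5088 dBi


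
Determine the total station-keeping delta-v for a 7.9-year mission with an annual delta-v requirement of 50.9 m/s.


dV = rate * years = 50.9 * 7.9
dV = 402.1100 m/s

402.1100 m/s


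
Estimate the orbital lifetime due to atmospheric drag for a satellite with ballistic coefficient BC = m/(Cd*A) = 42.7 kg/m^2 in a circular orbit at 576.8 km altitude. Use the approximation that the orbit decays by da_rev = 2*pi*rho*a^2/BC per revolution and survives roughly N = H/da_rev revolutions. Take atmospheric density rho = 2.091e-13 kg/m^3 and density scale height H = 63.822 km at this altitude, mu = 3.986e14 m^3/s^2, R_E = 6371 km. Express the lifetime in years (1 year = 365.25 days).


a = R_E + alt = 6947.8000 km = 6.9478e+06 m
da_rev = 2*pi*rho*a^2/BC = 2*pi*2.091e-13*(6.9478e+06)^2/42.7 = 1.485254 m per revolution
N = H/da_rev = 63822.0000 m / 1.485254 m = 42970.4366 revolutions
P = 2*pi*sqrt(a^3/mu) = 5763.4454 s
lifetime = N*P = 42970.4366 * 5763.4454 = 2.4765777e+08 s = 2866.4093 days
years = 2866.4093 / 365.25 = 7.8478 years

7.8478 years


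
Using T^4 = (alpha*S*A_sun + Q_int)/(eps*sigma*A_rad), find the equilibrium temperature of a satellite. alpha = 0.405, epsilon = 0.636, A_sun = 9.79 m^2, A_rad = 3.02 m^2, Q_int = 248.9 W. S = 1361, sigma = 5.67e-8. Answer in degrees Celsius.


Numerator = alpha*S*A_sun + Q_int = 0.405*1361*9.79 + 248.9 = 5645.1969 W
Denominator = eps*sigma*A_rad = 0.636*5.67e-8*3.02 = 1.0890482e-07 W/K^4
T^4 = 5.183606e+10 K^4
T = 477.1534 K = 204.0034 C

204.0034 degrees Celsius


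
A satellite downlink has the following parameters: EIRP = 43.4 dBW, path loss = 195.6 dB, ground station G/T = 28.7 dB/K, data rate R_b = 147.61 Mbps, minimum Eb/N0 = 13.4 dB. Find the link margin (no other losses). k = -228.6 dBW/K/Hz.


C/N0 = EIRP - FSPL + G/T - k = 43.4 - 195.6 + 28.7 - (-228.6)
C/N0 = 105.1000 dB-Hz
R_b = 147.61 Mbps = 1.4761e+08 bps -> 10*log10(R_b) = 81.6912 dB-Hz
Eb/N0 = C/N0 - 10*log10(R_b) = 105.1000 - 81.6912 = 23.4088 dB
Margin = Eb/N0 - Eb/N0_req = 23.4088 - 13.4 = 10.0088 dB (link closes)

10.0088 dB


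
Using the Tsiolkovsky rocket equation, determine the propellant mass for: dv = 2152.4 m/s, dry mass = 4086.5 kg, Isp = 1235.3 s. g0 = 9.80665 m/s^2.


ve = Isp * g0 = 1235.3 * 9.80665 = 12114.154745 m/s
mass ratio = exp(dv/ve) = exp(2152.4/12114.154745) = 1.19443880
m_prop = m_dry * (mr - 1) = 4086.5 * (1.19443880 - 1)
m_prop = 794.5741 kg

794.5741 kg


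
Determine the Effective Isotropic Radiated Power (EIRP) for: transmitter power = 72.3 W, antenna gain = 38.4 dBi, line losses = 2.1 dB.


Pt = 72.3 W = 18.5914 dBW
EIRP = Pt_dBW + Gt - losses = 18.5914 + 38.4 - 2.1 = 54.8914 dBW

54.8914 dBW


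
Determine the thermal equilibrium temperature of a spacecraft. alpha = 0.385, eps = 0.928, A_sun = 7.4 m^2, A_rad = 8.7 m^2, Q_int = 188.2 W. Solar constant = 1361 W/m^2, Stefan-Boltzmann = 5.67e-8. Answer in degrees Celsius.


Numerator = alpha*S*A_sun + Q_int = 0.385*1361*7.4 + 188.2 = 4065.6890 W
Denominator = eps*sigma*A_rad = 0.928*5.67e-8*8.7 = 4.5777312e-07 W/K^4
T^4 = 8.8814498e+09 K^4
T = 306.9877 K = 33.8377 C

33.8377 degrees Celsius


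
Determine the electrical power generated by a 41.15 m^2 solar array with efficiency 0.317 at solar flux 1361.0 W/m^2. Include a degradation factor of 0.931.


P = area * eta * S * degradation
P = 41.15 * 0.317 * 1361.0 * 0.931
P = 16528.6319 W

16528.6319 W


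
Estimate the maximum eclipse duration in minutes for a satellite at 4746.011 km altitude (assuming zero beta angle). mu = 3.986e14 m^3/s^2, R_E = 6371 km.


r = 11117.0110 km
T = 194.4205 min
Eclipse fraction = arcsin(R_E/r)/pi = arcsin(6371.0000/11117.0110)/pi
= arcsin(0.5730857)/pi = 0.1942538
Eclipse duration = 0.1942538 * 194.4205 = 37.7669 min

37.7669 minutes


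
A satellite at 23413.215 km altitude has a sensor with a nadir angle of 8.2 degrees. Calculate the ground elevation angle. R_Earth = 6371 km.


r = R_E + alt = 29784.2150 km
Law of sines in the satellite / Earth-center / ground-point triangle:
  sin(nadir)/R_E = sin(90 + el)/r  =>  cos(el) = (r/R_E)*sin(nadir)
cos(el) = (29784.2150 / 6371.0000) * sin(8.2 deg) = 0.6667856
el = arccos(0.6667856) = 48.1805 deg
(Earth-central angle = 90 - nadir - el = 33.6195 deg)

48.1805 degrees


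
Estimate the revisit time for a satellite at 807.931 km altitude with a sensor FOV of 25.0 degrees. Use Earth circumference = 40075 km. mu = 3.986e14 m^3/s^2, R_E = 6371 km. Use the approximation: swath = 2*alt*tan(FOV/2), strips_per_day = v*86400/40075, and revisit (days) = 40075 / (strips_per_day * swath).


swath = 2*807.931*tan(0.2181662) = 358.2280 km
v = sqrt(mu/r) = 7451.4151 m/s = 7.4514 km/s
strips/day = v*86400/40075 = 7.4514*86400/40075 = 16.0649
coverage/day = strips * swath = 16.0649 * 358.2280 = 5754.9092 km
revisit = 40075 / 5754.9092 = 6.9636 days

6.9636 days


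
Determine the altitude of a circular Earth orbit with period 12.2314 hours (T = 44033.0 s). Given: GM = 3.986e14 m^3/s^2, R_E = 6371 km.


T = 44033.0 s
r = (mu*T^2/(4*pi^2))^(1/3) = (3.986e14 * 44033.0^2 / (4*pi^2))^(1/3)
r = 2.6951196e+07 m = 26951.1956 km
alt = r - R_E = 26951.1956 - 6371 = 20580.1956 km

20580.1956 km


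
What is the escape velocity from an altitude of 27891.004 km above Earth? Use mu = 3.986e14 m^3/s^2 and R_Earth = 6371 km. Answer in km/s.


r = 6371.0 + 27891.004 = 34262.0040 km = 3.4262004e+07 m
v_esc = sqrt(2*mu/r) = sqrt(2*3.986e14 / 3.4262004e+07)
v_esc = 4823.6664 m/s = 4.8237 km/s

4.8237 km/s


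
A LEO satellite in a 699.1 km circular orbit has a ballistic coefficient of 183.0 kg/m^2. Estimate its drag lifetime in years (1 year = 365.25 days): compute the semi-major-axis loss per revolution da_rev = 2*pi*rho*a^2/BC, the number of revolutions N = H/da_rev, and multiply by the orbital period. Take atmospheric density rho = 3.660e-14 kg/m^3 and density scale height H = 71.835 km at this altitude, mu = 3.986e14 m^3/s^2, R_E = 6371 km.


a = R_E + alt = 7070.1000 km = 7.0701e+06 m
da_rev = 2*pi*rho*a^2/BC = 2*pi*3.660e-14*(7.0701e+06)^2/183.0 = 0.0628146547 m per revolution
N = H/da_rev = 71835.0000 m / 0.0628146547 m = 1.1436026e+06 revolutions
P = 2*pi*sqrt(a^3/mu) = 5916.2914 s
lifetime = N*P = 1.1436026e+06 * 5916.2914 = 6.765886e+09 s = 78308.8656 days
years = 78308.8656 / 365.25 = 214.3980 years

214.3980 years


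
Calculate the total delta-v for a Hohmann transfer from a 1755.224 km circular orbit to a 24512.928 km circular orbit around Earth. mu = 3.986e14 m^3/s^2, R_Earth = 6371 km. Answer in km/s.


r1 = 8126.2240 km = 8.126224e+06 m
r2 = 30883.9280 km = 3.0883928e+07 m
dv1 = sqrt(mu/r1)*(sqrt(2*r2/(r1+r2)) - 1) = 1809.2094 m/s
dv2 = sqrt(mu/r2)*(1 - sqrt(2*r1/(r1+r2))) = 1273.6948 m/s
total dv = |dv1| + |dv2| = 1809.2094 + 1273.6948 = 3082.9041 m/s = 3.0829 km/s

3.0829 km/s


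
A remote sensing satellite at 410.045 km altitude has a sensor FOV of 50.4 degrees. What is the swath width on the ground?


FOV = 50.4 deg = 0.8796459 rad
swath = 2 * alt * tan(FOV/2) = 2 * 410.045 * tan(0.439823)
swath = 2 * 410.045 * 0.4705643
swath = 385.9051 km

385.9051 km


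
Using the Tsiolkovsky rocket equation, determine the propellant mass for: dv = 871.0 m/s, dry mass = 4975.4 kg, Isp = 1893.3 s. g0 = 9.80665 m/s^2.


ve = Isp * g0 = 1893.3 * 9.80665 = 18566.930445 m/s
mass ratio = exp(dv/ve) = exp(871.0/18566.930445) = 1.04802911
m_prop = m_dry * (mr - 1) = 4975.4 * (1.04802911 - 1)
m_prop = 238.9640 kg

238.9640 kg


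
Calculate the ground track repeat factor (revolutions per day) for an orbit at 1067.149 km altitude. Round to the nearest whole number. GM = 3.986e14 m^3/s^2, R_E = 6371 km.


r = 7.438149e+06 m
T = 2*pi*sqrt(r^3/mu) = 6384.2301 s = 106.4038 min
revs/day = 1440 / 106.4038 = 13.5333
Rounded: 14 revolutions per day

14 revolutions per day


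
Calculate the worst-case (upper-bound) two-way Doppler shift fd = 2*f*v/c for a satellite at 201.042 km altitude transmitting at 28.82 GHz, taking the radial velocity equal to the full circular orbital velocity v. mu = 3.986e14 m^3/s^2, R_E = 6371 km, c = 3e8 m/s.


r = 6.572042e+06 m
v = sqrt(mu/r) = 7787.8662 m/s (worst-case radial velocity)
f = 28.82 GHz = 2.882e+10 Hz
fd = 2*f*v/c = 2*2.882e+10*7787.8662/3.0e+08
fd = 1.4963087e+06 Hz

1.4963e+06 Hz


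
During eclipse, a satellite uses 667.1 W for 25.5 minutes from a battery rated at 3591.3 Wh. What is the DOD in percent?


E_used = P * t / 60 = 667.1 * 25.5 / 60 = 283.5175 Wh
DOD = E_used / E_total * 100 = 283.5175 / 3591.3 * 100
DOD = 7.8946 %

7.8946 %


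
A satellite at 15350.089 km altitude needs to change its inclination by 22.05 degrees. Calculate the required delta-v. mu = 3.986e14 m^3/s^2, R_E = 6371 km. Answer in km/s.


r = 21721.0890 km = 2.1721089e+07 m
V = sqrt(mu/r) = 4283.7868 m/s
di = 22.05 deg = 0.3848451 rad
dV = 2*V*sin(di/2) = 2*4283.7868*sin(0.1924226)
dV = 1638.4396 m/s = 1.6384 km/s

1.6384 km/s


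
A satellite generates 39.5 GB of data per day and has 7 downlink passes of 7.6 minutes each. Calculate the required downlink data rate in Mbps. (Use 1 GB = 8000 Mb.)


total contact time = 7 * 7.6 * 60 = 3192.0000 s
data = 39.5 GB = 316000.0000 Mb
rate = 316000.0000 / 3192.0000 = 98.9975 Mbps

98.9975 Mbps


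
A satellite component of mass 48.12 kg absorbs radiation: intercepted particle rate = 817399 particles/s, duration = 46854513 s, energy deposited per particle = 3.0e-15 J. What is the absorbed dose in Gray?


Total energy deposited = rate * time * E_per
  = 817399 * 46854513 * 3.0e-15 = 0.1148965 J
Dose = E_total / mass = 0.1148965 / 48.12
Dose = 0.002387708 Gy

0.0024 Gy


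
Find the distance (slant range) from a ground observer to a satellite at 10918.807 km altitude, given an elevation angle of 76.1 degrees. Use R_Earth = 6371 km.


h = 10918.807 km, el = 76.1 deg
d = -R_E*sin(el) + sqrt((R_E*sin(el))^2 + 2*R_E*h + h^2)
d = -6371.0000*sin(1.3282) + sqrt((6371.0000*0.9707165)^2 + 2*6371.0000*10918.807 + 10918.807^2)
d = 11037.4995 km

11037.4995 km


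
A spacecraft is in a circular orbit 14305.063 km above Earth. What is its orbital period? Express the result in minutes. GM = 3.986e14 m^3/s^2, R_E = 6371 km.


r = 20676.0630 km = 2.0676063e+07 m
T = 2*pi*sqrt(r^3/mu) = 2*pi*sqrt(8.8390083e+21 / 3.986e14)
T = 29587.8216 s = 493.1304 min

493.1304 minutes


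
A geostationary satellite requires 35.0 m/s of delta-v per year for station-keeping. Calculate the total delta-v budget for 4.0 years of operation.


dV = rate * years = 35.0 * 4.0
dV = 140.0000 m/s

140.0000 m/s


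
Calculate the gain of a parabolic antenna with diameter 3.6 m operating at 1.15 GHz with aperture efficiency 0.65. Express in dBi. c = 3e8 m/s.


lambda = c/f = 3e8 / 1.15e+09 = 0.2608696 m
G = eta*(pi*D/lambda)^2 = 0.65*(pi*3.6/0.2608696)^2
G = 1221.7189 (linear)
G = 10*log10(1221.7189) = 30.8697 dBi

30.8697 dBi


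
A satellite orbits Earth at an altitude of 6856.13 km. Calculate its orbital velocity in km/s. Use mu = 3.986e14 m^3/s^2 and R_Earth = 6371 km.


r = R_E + alt = 6371.0 + 6856.13 = 13227.1300 km = 1.322713e+07 m
v = sqrt(mu/r) = sqrt(3.986e14 / 1.322713e+07) = 5489.5385 m/s = 5.4895 km/s

5.4895 km/s


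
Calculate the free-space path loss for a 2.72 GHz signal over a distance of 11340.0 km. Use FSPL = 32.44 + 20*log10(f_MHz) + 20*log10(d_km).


f = 2.72 GHz = 2720.0000 MHz
d = 11340.0 km
FSPL = 32.44 + 20*log10(2720.0000) + 20*log10(11340.0)
FSPL = 32.44 + 68.6914 + 81.0923
FSPL = 182.2236 dB

182.2236 dB


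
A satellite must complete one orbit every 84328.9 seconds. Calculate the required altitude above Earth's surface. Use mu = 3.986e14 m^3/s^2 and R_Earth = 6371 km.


T = 84328.9 s
r = (mu*T^2/(4*pi^2))^(1/3) = (3.986e14 * 84328.9^2 / (4*pi^2))^(1/3)
r = 4.1563312e+07 m = 41563.3116 km
alt = r - R_E = 41563.3116 - 6371 = 35192.3116 km

35192.3116 km


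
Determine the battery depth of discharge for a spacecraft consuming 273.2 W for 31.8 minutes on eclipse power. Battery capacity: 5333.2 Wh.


E_used = P * t / 60 = 273.2 * 31.8 / 60 = 144.7960 Wh
DOD = E_used / E_total * 100 = 144.7960 / 5333.2 * 100
DOD = 2.7150 %

2.7150 %


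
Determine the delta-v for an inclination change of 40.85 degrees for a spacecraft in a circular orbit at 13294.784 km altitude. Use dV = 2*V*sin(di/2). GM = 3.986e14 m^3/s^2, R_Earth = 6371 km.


r = 19665.7840 km = 1.9665784e+07 m
V = sqrt(mu/r) = 4502.0780 m/s
di = 40.85 deg = 0.712967 rad
dV = 2*V*sin(di/2) = 2*4502.0780*sin(0.3564835)
dV = 3142.2792 m/s = 3.1423 km/s

3.1423 km/s


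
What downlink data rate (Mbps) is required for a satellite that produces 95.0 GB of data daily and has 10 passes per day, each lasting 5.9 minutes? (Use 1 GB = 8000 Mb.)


total contact time = 10 * 5.9 * 60 = 3540.0000 s
data = 95.0 GB = 760000.0000 Mb
rate = 760000.0000 / 3540.0000 = 214.6893 Mbps

214.6893 Mbps


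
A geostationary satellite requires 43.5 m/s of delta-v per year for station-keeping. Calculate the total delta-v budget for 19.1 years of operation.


dV = rate * years = 43.5 * 19.1
dV = 830.8500 m/s

830.8500 m/s


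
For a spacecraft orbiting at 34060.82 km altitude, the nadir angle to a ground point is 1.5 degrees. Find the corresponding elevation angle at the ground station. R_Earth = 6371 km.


r = R_E + alt = 40431.8200 km
Law of sines in the satellite / Earth-center / ground-point triangle:
  sin(nadir)/R_E = sin(90 + el)/r  =>  cos(el) = (r/R_E)*sin(nadir)
cos(el) = (40431.8200 / 6371.0000) * sin(1.5 deg) = 0.1661249
el = arccos(0.1661249) = 80.4374 deg
(Earth-central angle = 90 - nadir - el = 8.0626 deg)

80.4374 degrees


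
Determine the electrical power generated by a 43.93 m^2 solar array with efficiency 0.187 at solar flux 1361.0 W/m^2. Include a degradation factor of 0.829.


P = area * eta * S * degradation
P = 43.93 * 0.187 * 1361.0 * 0.829
P = 9268.6283 W

9268.6283 W


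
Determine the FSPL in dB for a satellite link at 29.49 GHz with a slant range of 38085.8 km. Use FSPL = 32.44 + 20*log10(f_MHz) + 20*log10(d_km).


f = 29.49 GHz = 29490.0000 MHz
d = 38085.8 km
FSPL = 32.44 + 20*log10(29490.0000) + 20*log10(38085.8)
FSPL = 32.44 + 89.3935 + 91.6153
FSPL = 213.4488 dB

213.4488 dB


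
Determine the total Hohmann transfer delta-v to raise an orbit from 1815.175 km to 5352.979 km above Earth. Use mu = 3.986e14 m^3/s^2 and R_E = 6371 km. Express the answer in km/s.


r1 = 8186.1750 km = 8.186175e+06 m
r2 = 11723.9790 km = 1.1723979e+07 m
dv1 = sqrt(mu/r1)*(sqrt(2*r2/(r1+r2)) - 1) = 594.6162 m/s
dv2 = sqrt(mu/r2)*(1 - sqrt(2*r1/(r1+r2))) = 543.3529 m/s
total dv = |dv1| + |dv2| = 594.6162 + 543.3529 = 1137.9691 m/s = 1.1380 km/s

1.1380 km/s


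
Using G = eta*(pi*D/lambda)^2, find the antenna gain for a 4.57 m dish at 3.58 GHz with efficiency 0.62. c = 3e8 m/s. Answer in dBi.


lambda = c/f = 3e8 / 3.58e+09 = 0.08379888 m
G = eta*(pi*D/lambda)^2 = 0.62*(pi*4.57/0.08379888)^2
G = 18198.9939 (linear)
G = 10*log10(18198.9939) = 42.6005 dBi

42.6005 dBi


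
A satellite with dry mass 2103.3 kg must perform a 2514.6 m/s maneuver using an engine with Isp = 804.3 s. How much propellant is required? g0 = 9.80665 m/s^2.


ve = Isp * g0 = 804.3 * 9.80665 = 7887.488595 m/s
mass ratio = exp(dv/ve) = exp(2514.6/7887.488595) = 1.37548817
m_prop = m_dry * (mr - 1) = 2103.3 * (1.37548817 - 1)
m_prop = 789.7643 kg

789.7643 kg


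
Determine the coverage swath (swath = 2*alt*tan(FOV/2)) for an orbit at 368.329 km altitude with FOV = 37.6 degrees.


FOV = 37.6 deg = 0.6562438 rad
swath = 2 * alt * tan(FOV/2) = 2 * 368.329 * tan(0.3281219)
swath = 2 * 368.329 * 0.3404278
swath = 250.7788 km

250.7788 km


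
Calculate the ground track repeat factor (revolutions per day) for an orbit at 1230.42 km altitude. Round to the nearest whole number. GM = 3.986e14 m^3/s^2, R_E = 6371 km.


r = 7.60142e+06 m
T = 2*pi*sqrt(r^3/mu) = 6595.5849 s = 109.9264 min
revs/day = 1440 / 109.9264 = 13.0997
Rounded: 13 revolutions per day

13 revolutions per day
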